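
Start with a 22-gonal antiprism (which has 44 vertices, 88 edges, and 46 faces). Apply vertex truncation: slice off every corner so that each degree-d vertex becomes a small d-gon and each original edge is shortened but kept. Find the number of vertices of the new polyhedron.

Truncation replaces each original edge-end by a new vertex, so V′ = 2E = 176.
Each original edge survives, and each old vertex of degree d contributes d new edges; summing degrees gives Σd = 2E, so E′ = E + 2E = 3E = 264.
Each original face survives and each original vertex becomes one new face: F′ = F + V = 90.

176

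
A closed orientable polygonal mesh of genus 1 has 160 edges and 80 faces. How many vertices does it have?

For a closed orientable surface of genus 1, χ = 2 − 2·1 = 0.
V = 0 + E − F = 0 + 160 − 80 = 80.

80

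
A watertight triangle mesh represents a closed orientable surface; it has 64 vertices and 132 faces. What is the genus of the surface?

Every face is a triangle, so 2E = 3·132 = 396, giving E = 198.
χ = V − E + F = 64 − 198 + 132 = -2.
For a closed orientable surface χ = 2 − 2g, so g = (2 − (-2))/2 = 2.

2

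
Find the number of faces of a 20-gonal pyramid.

21

A pyramid on an n-gon base has one n-gon and n triangles: V = 20 + 1 = 21, E = 2·20 = 40, F = 20 + 1 = 21.
Check: V − E + F = 21 − 40 + 21 = 2.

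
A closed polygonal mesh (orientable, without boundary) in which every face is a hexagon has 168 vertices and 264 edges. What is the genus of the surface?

Every face is a hexagon and each edge borders two faces, so 6F = 2·264, giving F = 88.
χ = V − E + F = 168 − 264 + 88 = -8.
For a closed orientable surface χ = 2 − 2g, so g = (2 − (-8))/2 = 5.

5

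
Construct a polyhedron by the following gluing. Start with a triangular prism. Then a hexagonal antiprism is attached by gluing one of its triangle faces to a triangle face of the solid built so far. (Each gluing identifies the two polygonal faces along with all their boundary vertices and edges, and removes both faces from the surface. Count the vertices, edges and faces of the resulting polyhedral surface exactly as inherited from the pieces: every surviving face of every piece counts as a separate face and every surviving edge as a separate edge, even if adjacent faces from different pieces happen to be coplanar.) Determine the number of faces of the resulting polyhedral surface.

A triangular prism: V=6, E=9, F=5.
Attach a hexagonal antiprism (V=12, E=24, F=14) along a 3-gon: merge 3 vertices and 3 edges, delete both glued faces → V=15, E=30, F=17.
Check: V − E + F = 15 − 30 + 17 = 2.

17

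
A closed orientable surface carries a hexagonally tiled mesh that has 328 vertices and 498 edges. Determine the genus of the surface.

Every face is a hexagon and each edge borders two faces, so 6F = 2·498, giving F = 166.
χ = V − E + F = 328 − 498 + 166 = -4.
For a closed orientable surface χ = 2 − 2g, so g = (2 − (-4))/2 = 3.

3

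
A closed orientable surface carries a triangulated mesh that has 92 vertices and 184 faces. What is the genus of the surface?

Every face is a triangle, so 2E = 3·184 = 552, giving E = 276.
χ = V − E + F = 92 − 276 + 184 = 0.
For a closed orientable surface χ = 2 − 2g, so g = (2 − (0))/2 = 1.

1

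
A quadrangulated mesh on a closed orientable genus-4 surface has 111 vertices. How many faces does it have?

χ = 2 − 2·4 = -6, and every face is a square so 4F = 2E.
V − E + F = -6 with E = 4F/2 gives 111 − (4/2 − 1)·F = -6, so F = 117 and E = 234.

117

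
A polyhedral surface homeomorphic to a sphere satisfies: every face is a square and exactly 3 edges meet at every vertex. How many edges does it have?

Each face has 4 edges and each edge borders two faces, so 2E = 4F.
Each vertex has degree 3, so 3V = 2E and hence V = 4F/3.
Euler: V − E + F = 2 ⇒ (4F/3) − (4F/2) + F = 2.
Multiply by 6: (8 − 12 + 6)F = 12, i.e. 2F = 12.
So F = 6, E = 4·6/2 = 12, V = 4·6/3 = 8.

12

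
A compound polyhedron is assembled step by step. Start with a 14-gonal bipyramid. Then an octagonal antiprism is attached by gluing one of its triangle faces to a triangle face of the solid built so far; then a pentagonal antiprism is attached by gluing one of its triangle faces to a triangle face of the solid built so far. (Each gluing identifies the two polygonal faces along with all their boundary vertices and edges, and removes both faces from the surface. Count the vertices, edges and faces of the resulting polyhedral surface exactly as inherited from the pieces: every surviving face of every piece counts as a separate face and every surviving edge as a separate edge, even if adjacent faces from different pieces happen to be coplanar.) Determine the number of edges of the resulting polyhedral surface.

A 14-gonal bipyramid: V=16, E=42, F=28.
Attach an octagonal antiprism (V=16, E=32, F=18) along a 3-gon: merge 3 vertices and 3 edges, delete both glued faces → V=29, E=71, F=44.
Attach a pentagonal antiprism (V=10, E=20, F=12) along a 3-gon: merge 3 vertices and 3 edges, delete both glued faces → V=36, E=88, F=54.
Check: V − E + F = 36 − 88 + 54 = 2.

88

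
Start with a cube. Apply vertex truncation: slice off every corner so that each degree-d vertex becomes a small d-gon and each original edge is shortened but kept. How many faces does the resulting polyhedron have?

14

The base solid has V = 8, E = 12, F = 6.
Truncation replaces each original edge-end by a new vertex, so V′ = 2E = 24.
Each original edge survives, and each old vertex of degree d contributes d new edges; summing degrees gives Σd = 2E, so E′ = E + 2E = 3E = 36.
Each original face survives and each original vertex becomes one new face: F′ = F + V = 14.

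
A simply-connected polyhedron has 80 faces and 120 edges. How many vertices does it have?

Here V − E + F = 2.
V = 2 + E − F = 2 + 120 − 80 = 42.

42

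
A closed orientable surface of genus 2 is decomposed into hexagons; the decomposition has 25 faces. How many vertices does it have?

χ = 2 − 2·2 = -2, and every face is a hexagon so 6F = 2E.
E = 6·25/2 = 75. Then V = -2 + E − F = -2 + 75 − 25 = 48.

48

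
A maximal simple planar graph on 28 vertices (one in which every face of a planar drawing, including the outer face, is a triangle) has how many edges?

78

In a plane triangulation 3F = 2E and V − E + F = 2, so E = 3V − 6 = 3·28 − 6 = 78.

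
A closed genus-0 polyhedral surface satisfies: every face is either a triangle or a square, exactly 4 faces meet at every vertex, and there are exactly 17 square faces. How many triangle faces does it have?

Let x be the number of triangles; then F = 17 + x.
Edge–face incidences: 2E = 4·17 + 3·x = 68 + 3x.
Every vertex has degree 4, so 4V = 2E.
Euler: V − E + F = 2 ⇒ (2E)/4 − E + (17 + x) = 2.
Multiply by 8: 2·(2E) − 4·(2E) + 8·(17 + x) = 16, i.e. 136 + 8x − 2·(68 + 3x) = 16.
Collecting terms: 2x = 16, so x = 8.
Then 2E = 68 + 3·8 = 92, so E = 46, V = 2E/4 = 23, F = 17 + 8 = 25.

8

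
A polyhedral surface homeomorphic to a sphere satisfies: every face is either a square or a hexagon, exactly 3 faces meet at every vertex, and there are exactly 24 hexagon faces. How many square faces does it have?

6

Let x be the number of squares; then F = 24 + x.
Edge–face incidences: 2E = 6·24 + 4·x = 144 + 4x.
Every vertex has degree 3, so 3V = 2E.
Euler: V − E + F = 2 ⇒ (2E)/3 − E + (24 + x) = 2.
Multiply by 6: 2·(2E) − 3·(2E) + 6·(24 + x) = 12, i.e. 144 + 6x − (144 + 4x) = 12.
Collecting terms: 2x = 12, so x = 6.
Then 2E = 144 + 4·6 = 168, so E = 84, V = 2E/3 = 56, F = 24 + 6 = 30.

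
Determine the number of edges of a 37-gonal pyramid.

74

A pyramid on an n-gon base has one n-gon and n triangles: V = 37 + 1 = 38, E = 2·37 = 74, F = 37 + 1 = 38.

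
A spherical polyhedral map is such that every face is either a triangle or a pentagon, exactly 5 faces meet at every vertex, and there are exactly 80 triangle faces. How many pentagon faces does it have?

Let x be the number of pentagons; then F = 80 + x.
Edge–face incidences: 2E = 3·80 + 5·x = 240 + 5x.
Every vertex has degree 5, so 5V = 2E.
Euler: V − E + F = 2 ⇒ (2E)/5 − E + (80 + x) = 2.
Multiply by 10: 2·(2E) − 5·(2E) + 10·(80 + x) = 20, i.e. 800 + 10x − 3·(240 + 5x) = 20.
Collecting terms: −5x + 80 = 20, so −5x = −60, so x = 12.
Then 2E = 240 + 5·12 = 300, so E = 150, V = 2E/5 = 60, F = 80 + 12 = 92.

12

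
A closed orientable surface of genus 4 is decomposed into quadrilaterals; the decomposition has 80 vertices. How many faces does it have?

86

χ = 2 − 2·4 = -6, and every face is a square so 4F = 2E.
V − E + F = -6 with E = 4F/2 gives 80 − (4/2 − 1)·F = -6, so F = 86 and E = 172.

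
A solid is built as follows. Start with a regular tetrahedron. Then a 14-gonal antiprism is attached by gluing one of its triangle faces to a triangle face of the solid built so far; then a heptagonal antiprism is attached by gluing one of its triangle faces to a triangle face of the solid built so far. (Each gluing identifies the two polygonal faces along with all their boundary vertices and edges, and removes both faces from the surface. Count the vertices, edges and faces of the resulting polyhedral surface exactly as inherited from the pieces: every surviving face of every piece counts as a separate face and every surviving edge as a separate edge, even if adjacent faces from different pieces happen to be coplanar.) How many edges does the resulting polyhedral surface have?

A regular tetrahedron: V=4, E=6, F=4.
Attach a 14-gonal antiprism (V=28, E=56, F=30) along a 3-gon: merge 3 vertices and 3 edges, delete both glued faces → V=29, E=59, F=32.
Attach a heptagonal antiprism (V=14, E=28, F=16) along a 3-gon: merge 3 vertices and 3 edges, delete both glued faces → V=40, E=84, F=46.
Check: V − E + F = 40 − 84 + 46 = 2.

84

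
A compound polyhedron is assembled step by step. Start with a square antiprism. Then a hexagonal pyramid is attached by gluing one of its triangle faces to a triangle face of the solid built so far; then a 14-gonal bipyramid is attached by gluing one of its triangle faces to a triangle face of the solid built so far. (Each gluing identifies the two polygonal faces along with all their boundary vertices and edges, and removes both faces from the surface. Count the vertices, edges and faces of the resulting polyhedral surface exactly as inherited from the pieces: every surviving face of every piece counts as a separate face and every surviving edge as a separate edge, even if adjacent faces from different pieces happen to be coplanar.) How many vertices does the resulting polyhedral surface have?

25

A square antiprism: V=8, E=16, F=10.
Attach a hexagonal pyramid (V=7, E=12, F=7) along a 3-gon: merge 3 vertices and 3 edges, delete both glued faces → V=12, E=25, F=15.
Attach a 14-gonal bipyramid (V=16, E=42, F=28) along a 3-gon: merge 3 vertices and 3 edges, delete both glued faces → V=25, E=64, F=41.
Check: V − E + F = 25 − 64 + 41 = 2.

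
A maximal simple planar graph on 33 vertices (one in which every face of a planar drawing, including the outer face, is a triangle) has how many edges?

In a plane triangulation 3F = 2E and V − E + F = 2, so E = 3V − 6 = 3·33 − 6 = 93.

93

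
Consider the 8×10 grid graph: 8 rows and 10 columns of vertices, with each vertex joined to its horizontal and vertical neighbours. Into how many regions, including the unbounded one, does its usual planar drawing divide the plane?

The grid has V = 8·10 = 80 vertices and E = 8·9 + 10·7 = 142 edges.
F = 2 − V + E = 2 − 80 + 142 = 64.

64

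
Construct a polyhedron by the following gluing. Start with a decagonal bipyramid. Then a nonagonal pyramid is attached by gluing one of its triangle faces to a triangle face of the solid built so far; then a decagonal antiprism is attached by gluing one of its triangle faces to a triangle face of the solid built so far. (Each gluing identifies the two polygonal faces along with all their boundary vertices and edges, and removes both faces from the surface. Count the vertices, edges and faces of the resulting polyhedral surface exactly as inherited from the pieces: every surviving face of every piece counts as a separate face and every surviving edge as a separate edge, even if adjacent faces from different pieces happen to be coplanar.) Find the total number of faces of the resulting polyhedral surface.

48

A decagonal bipyramid: V=12, E=30, F=20.
Attach a nonagonal pyramid (V=10, E=18, F=10) along a 3-gon: merge 3 vertices and 3 edges, delete both glued faces → V=19, E=45, F=28.
Attach a decagonal antiprism (V=20, E=40, F=22) along a 3-gon: merge 3 vertices and 3 edges, delete both glued faces → V=36, E=82, F=48.
Check: V − E + F = 36 − 82 + 48 = 2.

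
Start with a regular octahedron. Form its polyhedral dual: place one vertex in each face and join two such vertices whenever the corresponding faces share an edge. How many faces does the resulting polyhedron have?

The base solid has V = 6, E = 12, F = 8.
The dual swaps V and F and preserves E: V′ = F = 8, E′ = E = 12, F′ = V = 6.

6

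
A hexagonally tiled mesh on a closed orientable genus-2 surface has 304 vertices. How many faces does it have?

χ = 2 − 2·2 = -2, and every face is a hexagon so 6F = 2E.
V − E + F = -2 with E = 6F/2 gives 304 − (6/2 − 1)·F = -2, so F = 153 and E = 459.

153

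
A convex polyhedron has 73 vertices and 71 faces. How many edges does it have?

142

Here V − E + F = 2.
E = V + F − (2) = 73 + 71 − (2) = 142.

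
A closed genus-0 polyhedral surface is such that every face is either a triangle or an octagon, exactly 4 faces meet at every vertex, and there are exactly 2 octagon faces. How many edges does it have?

Let x be the number of triangles; then F = 2 + x.
Edge–face incidences: 2E = 8·2 + 3·x = 16 + 3x.
Every vertex has degree 4, so 4V = 2E.
Euler: V − E + F = 2 ⇒ (2E)/4 − E + (2 + x) = 2.
Multiply by 8: 2·(2E) − 4·(2E) + 8·(2 + x) = 16, i.e. 16 + 8x − 2·(16 + 3x) = 16.
Collecting terms: 2x − 16 = 16, so 2x = 32, so x = 16.
Then 2E = 16 + 3·16 = 64, so E = 32, V = 2E/4 = 16, F = 2 + 16 = 18.

32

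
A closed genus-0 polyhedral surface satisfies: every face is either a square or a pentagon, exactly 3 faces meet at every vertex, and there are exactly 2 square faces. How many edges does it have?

24

Let x be the number of pentagons; then F = 2 + x.
Edge–face incidences: 2E = 4·2 + 5·x = 8 + 5x.
Every vertex has degree 3, so 3V = 2E.
Euler: V − E + F = 2 ⇒ (2E)/3 − E + (2 + x) = 2.
Multiply by 6: 2·(2E) − 3·(2E) + 6·(2 + x) = 12, i.e. 12 + 6x − (8 + 5x) = 12.
Collecting terms: x + 4 = 12, so x = 8.
Then 2E = 8 + 5·8 = 48, so E = 24, V = 2E/3 = 16, F = 2 + 8 = 10.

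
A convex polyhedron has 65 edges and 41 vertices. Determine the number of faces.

26

Here V − E + F = 2.
F = 2 − V + E = 2 − 41 + 65 = 26.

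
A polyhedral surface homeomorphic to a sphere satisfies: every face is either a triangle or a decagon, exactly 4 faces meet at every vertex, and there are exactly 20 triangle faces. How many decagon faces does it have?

2

Let x be the number of decagons; then F = 20 + x.
Edge–face incidences: 2E = 3·20 + 10·x = 60 + 10x.
Every vertex has degree 4, so 4V = 2E.
Euler: V − E + F = 2 ⇒ (2E)/4 − E + (20 + x) = 2.
Multiply by 8: 2·(2E) − 4·(2E) + 8·(20 + x) = 16, i.e. 160 + 8x − 2·(60 + 10x) = 16.
Collecting terms: −12x + 40 = 16, so −12x = −24, so x = 2.
Then 2E = 60 + 10·2 = 80, so E = 40, V = 2E/4 = 20, F = 20 + 2 = 22.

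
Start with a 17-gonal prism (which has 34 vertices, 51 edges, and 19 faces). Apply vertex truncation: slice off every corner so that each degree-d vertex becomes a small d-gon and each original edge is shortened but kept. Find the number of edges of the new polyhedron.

Truncation replaces each original edge-end by a new vertex, so V′ = 2E = 102.
Each original edge survives, and each old vertex of degree d contributes d new edges; summing degrees gives Σd = 2E, so E′ = E + 2E = 3E = 153.
Each original face survives and each original vertex becomes one new face: F′ = F + V = 53.

153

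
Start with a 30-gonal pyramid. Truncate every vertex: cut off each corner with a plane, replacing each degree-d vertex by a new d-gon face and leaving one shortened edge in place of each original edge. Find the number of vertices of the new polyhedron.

120

The base solid has V = 31, E = 60, F = 31.
Truncation replaces each original edge-end by a new vertex, so V′ = 2E = 120.
Each original edge survives, and each old vertex of degree d contributes d new edges; summing degrees gives Σd = 2E, so E′ = E + 2E = 3E = 180.
Each original face survives and each original vertex becomes one new face: F′ = F + V = 62.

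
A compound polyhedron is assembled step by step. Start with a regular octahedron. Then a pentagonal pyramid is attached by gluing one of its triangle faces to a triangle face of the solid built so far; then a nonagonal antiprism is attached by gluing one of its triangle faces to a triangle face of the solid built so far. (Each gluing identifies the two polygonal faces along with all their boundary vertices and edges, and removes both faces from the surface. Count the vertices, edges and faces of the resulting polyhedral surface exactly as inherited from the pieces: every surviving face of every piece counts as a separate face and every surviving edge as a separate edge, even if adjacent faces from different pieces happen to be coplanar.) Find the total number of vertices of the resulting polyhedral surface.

A regular octahedron: V=6, E=12, F=8.
Attach a pentagonal pyramid (V=6, E=10, F=6) along a 3-gon: merge 3 vertices and 3 edges, delete both glued faces → V=9, E=19, F=12.
Attach a nonagonal antiprism (V=18, E=36, F=20) along a 3-gon: merge 3 vertices and 3 edges, delete both glued faces → V=24, E=52, F=30.
Check: V − E + F = 24 − 52 + 30 = 2.

24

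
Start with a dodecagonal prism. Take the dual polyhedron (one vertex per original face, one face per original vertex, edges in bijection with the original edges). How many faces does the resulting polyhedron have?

The base solid has V = 24, E = 36, F = 14.
The dual swaps V and F and preserves E: V′ = F = 14, E′ = E = 36, F′ = V = 24.

24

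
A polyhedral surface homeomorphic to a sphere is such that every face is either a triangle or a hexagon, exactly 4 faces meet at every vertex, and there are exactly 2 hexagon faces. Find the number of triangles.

Let x be the number of triangles; then F = 2 + x.
Edge–face incidences: 2E = 6·2 + 3·x = 12 + 3x.
Every vertex has degree 4, so 4V = 2E.
Euler: V − E + F = 2 ⇒ (2E)/4 − E + (2 + x) = 2.
Multiply by 8: 2·(2E) − 4·(2E) + 8·(2 + x) = 16, i.e. 16 + 8x − 2·(12 + 3x) = 16.
Collecting terms: 2x − 8 = 16, so 2x = 24, so x = 12.
Then 2E = 12 + 3·12 = 48, so E = 24, V = 2E/4 = 12, F = 2 + 12 = 14.

12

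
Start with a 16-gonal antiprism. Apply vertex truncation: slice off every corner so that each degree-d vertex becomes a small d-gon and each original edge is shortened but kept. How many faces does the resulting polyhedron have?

The base solid has V = 32, E = 64, F = 34.
Truncation replaces each original edge-end by a new vertex, so V′ = 2E = 128.
Each original edge survives, and each old vertex of degree d contributes d new edges; summing degrees gives Σd = 2E, so E′ = E + 2E = 3E = 192.
Each original face survives and each original vertex becomes one new face: F′ = F + V = 66.

66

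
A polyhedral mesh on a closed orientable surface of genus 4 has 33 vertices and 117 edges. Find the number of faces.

For a closed orientable surface of genus 4, χ = 2 − 2·4 = -6.
F = -6 − V + E = -6 − 33 + 117 = 78.

78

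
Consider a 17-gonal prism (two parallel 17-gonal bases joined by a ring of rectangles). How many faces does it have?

19

A prism on an n-gon has two n-gon bases and n rectangular sides: V = 2·17 = 34, E = 3·17 = 51, F = 17 + 2 = 19.
Check: V − E + F = 34 − 51 + 19 = 2.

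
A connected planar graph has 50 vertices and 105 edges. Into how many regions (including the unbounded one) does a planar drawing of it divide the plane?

Euler's formula for a connected plane graph: V − E + F = 2, so F = 2 − 50 + 105 = 57.

57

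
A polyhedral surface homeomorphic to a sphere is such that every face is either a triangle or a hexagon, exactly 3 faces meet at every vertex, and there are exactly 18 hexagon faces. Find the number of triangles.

Let x be the number of triangles; then F = 18 + x.
Edge–face incidences: 2E = 6·18 + 3·x = 108 + 3x.
Every vertex has degree 3, so 3V = 2E.
Euler: V − E + F = 2 ⇒ (2E)/3 − E + (18 + x) = 2.
Multiply by 6: 2·(2E) − 3·(2E) + 6·(18 + x) = 12, i.e. 108 + 6x − (108 + 3x) = 12.
Collecting terms: 3x = 12, so x = 4.
Then 2E = 108 + 3·4 = 120, so E = 60, V = 2E/3 = 40, F = 18 + 4 = 22.

4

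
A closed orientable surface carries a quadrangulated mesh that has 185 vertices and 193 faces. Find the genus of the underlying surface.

Every face is a square, so 2E = 4·193 = 772, giving E = 386.
χ = V − E + F = 185 − 386 + 193 = -8.
For a closed orientable surface χ = 2 − 2g, so g = (2 − (-8))/2 = 5.

5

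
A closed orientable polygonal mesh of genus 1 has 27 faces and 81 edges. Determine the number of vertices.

For a closed orientable surface of genus 1, χ = 2 − 2·1 = 0.
V = 0 + E − F = 0 + 81 − 27 = 54.

54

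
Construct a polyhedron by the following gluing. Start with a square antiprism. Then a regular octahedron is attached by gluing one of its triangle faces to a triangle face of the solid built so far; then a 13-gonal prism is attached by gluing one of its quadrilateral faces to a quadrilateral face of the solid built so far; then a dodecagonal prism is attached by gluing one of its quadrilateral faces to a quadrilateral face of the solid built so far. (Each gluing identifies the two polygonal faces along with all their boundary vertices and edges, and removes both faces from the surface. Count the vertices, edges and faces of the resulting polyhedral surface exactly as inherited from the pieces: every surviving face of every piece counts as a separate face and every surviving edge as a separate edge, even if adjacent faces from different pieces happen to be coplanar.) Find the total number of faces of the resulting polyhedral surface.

41

A square antiprism: V=8, E=16, F=10.
Attach a regular octahedron (V=6, E=12, F=8) along a 3-gon: merge 3 vertices and 3 edges, delete both glued faces → V=11, E=25, F=16.
Attach a 13-gonal prism (V=26, E=39, F=15) along a 4-gon: merge 4 vertices and 4 edges, delete both glued faces → V=33, E=60, F=29.
Attach a dodecagonal prism (V=24, E=36, F=14) along a 4-gon: merge 4 vertices and 4 edges, delete both glued faces → V=53, E=92, F=41.
Check: V − E + F = 53 − 92 + 41 = 2.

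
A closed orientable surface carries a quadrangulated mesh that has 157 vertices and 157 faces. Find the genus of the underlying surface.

1

Every face is a square, so 2E = 4·157 = 628, giving E = 314.
χ = V − E + F = 157 − 314 + 157 = 0.
For a closed orientable surface χ = 2 − 2g, so g = (2 − (0))/2 = 1.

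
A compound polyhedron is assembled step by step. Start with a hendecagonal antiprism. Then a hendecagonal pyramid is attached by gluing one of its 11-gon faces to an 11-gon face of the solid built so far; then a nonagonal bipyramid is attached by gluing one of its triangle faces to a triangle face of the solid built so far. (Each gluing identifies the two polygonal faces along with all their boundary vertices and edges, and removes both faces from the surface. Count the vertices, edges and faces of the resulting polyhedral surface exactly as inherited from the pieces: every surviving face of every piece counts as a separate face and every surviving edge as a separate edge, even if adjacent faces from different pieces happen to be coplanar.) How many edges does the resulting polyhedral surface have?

79

A hendecagonal antiprism: V=22, E=44, F=24.
Attach a hendecagonal pyramid (V=12, E=22, F=12) along an 11-gon: merge 11 vertices and 11 edges, delete both glued faces → V=23, E=55, F=34.
Attach a nonagonal bipyramid (V=11, E=27, F=18) along a 3-gon: merge 3 vertices and 3 edges, delete both glued faces → V=31, E=79, F=50.
Check: V − E + F = 31 − 79 + 50 = 2.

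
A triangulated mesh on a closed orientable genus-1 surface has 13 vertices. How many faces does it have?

26

χ = 2 − 2·1 = 0, and every face is a triangle so 3F = 2E.
V − E + F = 0 with E = 3F/2 gives 13 − (3/2 − 1)·F = 0, so F = 26 and E = 39.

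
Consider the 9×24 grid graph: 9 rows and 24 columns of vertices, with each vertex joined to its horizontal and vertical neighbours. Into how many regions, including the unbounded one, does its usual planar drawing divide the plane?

The grid has V = 9·24 = 216 vertices and E = 9·23 + 24·8 = 399 edges.
F = 2 − V + E = 2 − 216 + 399 = 185.

185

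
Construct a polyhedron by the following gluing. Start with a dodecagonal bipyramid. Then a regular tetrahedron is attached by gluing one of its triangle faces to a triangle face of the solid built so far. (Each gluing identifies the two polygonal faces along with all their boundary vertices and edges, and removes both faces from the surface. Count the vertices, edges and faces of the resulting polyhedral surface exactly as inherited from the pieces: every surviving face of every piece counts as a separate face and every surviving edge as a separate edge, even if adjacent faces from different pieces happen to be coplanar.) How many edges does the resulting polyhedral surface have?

A dodecagonal bipyramid: V=14, E=36, F=24.
Attach a regular tetrahedron (V=4, E=6, F=4) along a 3-gon: merge 3 vertices and 3 edges, delete both glued faces → V=15, E=39, F=26.
Check: V − E + F = 15 − 39 + 26 = 2.

39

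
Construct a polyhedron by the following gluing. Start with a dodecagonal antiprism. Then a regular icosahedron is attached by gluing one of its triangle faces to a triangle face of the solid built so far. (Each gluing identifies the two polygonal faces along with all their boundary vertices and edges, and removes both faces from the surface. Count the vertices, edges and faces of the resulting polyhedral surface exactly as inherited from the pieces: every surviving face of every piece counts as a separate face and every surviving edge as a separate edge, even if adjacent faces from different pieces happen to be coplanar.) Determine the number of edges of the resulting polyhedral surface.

A dodecagonal antiprism: V=24, E=48, F=26.
Attach a regular icosahedron (V=12, E=30, F=20) along a 3-gon: merge 3 vertices and 3 edges, delete both glued faces → V=33, E=75, F=44.
Check: V − E + F = 33 − 75 + 44 = 2.

75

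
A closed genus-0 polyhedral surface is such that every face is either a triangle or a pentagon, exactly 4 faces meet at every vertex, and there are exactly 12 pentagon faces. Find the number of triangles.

20

Let x be the number of triangles; then F = 12 + x.
Edge–face incidences: 2E = 5·12 + 3·x = 60 + 3x.
Every vertex has degree 4, so 4V = 2E.
Euler: V − E + F = 2 ⇒ (2E)/4 − E + (12 + x) = 2.
Multiply by 8: 2·(2E) − 4·(2E) + 8·(12 + x) = 16, i.e. 96 + 8x − 2·(60 + 3x) = 16.
Collecting terms: 2x − 24 = 16, so 2x = 40, so x = 20.
Then 2E = 60 + 3·20 = 120, so E = 60, V = 2E/4 = 30, F = 12 + 20 = 32.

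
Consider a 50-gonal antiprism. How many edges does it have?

200

An antiprism on an n-gon has two n-gon caps and 2n triangles: V = 2·50 = 100, E = 4·50 = 200, F = 2·50 + 2 = 102.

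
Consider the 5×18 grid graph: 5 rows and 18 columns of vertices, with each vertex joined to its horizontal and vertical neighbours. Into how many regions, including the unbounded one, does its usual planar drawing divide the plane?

69

The grid has V = 5·18 = 90 vertices and E = 5·17 + 18·4 = 157 edges.
F = 2 − V + E = 2 − 90 + 157 = 69.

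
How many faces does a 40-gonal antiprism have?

An antiprism on an n-gon has two n-gon caps and 2n triangles: V = 2·40 = 80, E = 4·40 = 160, F = 2·40 + 2 = 82.

82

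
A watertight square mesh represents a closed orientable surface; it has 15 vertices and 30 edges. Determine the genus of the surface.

Every face is a square and each edge borders two faces, so 4F = 2·30, giving F = 15.
χ = V − E + F = 15 − 30 + 15 = 0.
For a closed orientable surface χ = 2 − 2g, so g = (2 − (0))/2 = 1.

1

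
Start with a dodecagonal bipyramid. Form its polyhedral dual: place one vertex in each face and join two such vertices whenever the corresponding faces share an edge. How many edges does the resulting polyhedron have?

The base solid has V = 14, E = 36, F = 24.
The dual swaps V and F and preserves E: V′ = F = 24, E′ = E = 36, F′ = V = 14.

36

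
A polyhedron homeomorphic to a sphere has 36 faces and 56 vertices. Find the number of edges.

Here V − E + F = 2.
E = V + F − (2) = 56 + 36 − (2) = 90.

90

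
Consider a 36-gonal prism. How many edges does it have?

A prism on an n-gon has two n-gon bases and n rectangular sides: V = 2·36 = 72, E = 3·36 = 108, F = 36 + 2 = 38.

108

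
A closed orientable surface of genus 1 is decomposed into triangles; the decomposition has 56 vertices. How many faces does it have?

χ = 2 − 2·1 = 0, and every face is a triangle so 3F = 2E.
V − E + F = 0 with E = 3F/2 gives 56 − (3/2 − 1)·F = 0, so F = 112 and E = 168.

112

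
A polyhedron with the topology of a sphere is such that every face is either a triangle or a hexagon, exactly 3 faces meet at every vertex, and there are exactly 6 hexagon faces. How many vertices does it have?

16

Let x be the number of triangles; then F = 6 + x.
Edge–face incidences: 2E = 6·6 + 3·x = 36 + 3x.
Every vertex has degree 3, so 3V = 2E.
Euler: V − E + F = 2 ⇒ (2E)/3 − E + (6 + x) = 2.
Multiply by 6: 2·(2E) − 3·(2E) + 6·(6 + x) = 12, i.e. 36 + 6x − (36 + 3x) = 12.
Collecting terms: 3x = 12, so x = 4.
Then 2E = 36 + 3·4 = 48, so E = 24, V = 2E/3 = 16, F = 6 + 4 = 10.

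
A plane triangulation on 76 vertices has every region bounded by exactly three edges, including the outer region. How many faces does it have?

In a plane triangulation 3F = 2E and V − E + F = 2, so F = 2V − 4 = 2·76 − 4 = 148.

148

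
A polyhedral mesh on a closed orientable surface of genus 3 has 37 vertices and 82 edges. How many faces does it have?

For a closed orientable surface of genus 3, χ = 2 − 2·3 = -4.
F = -4 − V + E = -4 − 37 + 82 = 41.

41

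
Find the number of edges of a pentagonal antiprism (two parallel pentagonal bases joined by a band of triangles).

20

An antiprism on an n-gon has two n-gon caps and 2n triangles: V = 2·5 = 10, E = 4·5 = 20, F = 2·5 + 2 = 12.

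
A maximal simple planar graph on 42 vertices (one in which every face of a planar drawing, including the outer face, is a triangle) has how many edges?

In a plane triangulation 3F = 2E and V − E + F = 2, so E = 3V − 6 = 3·42 − 6 = 120.

120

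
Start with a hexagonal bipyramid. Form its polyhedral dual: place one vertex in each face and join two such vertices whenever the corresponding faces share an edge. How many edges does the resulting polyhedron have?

18

The base solid has V = 8, E = 18, F = 12.
The dual swaps V and F and preserves E: V′ = F = 12, E′ = E = 18, F′ = V = 8.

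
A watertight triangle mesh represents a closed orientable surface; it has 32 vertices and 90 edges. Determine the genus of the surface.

Every face is a triangle and each edge borders two faces, so 3F = 2·90, giving F = 60.
χ = V − E + F = 32 − 90 + 60 = 2.
For a closed orientable surface χ = 2 − 2g, so g = (2 − (2))/2 = 0.

0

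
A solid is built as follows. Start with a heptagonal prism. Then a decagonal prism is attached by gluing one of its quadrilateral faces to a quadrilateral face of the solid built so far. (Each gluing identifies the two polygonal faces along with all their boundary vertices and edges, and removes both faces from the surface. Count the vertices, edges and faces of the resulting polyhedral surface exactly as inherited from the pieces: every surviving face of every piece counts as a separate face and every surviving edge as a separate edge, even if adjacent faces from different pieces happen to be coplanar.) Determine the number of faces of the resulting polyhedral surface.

A heptagonal prism: V=14, E=21, F=9.
Attach a decagonal prism (V=20, E=30, F=12) along a 4-gon: merge 4 vertices and 4 edges, delete both glued faces → V=30, E=47, F=19.
Check: V − E + F = 30 − 47 + 19 = 2.

19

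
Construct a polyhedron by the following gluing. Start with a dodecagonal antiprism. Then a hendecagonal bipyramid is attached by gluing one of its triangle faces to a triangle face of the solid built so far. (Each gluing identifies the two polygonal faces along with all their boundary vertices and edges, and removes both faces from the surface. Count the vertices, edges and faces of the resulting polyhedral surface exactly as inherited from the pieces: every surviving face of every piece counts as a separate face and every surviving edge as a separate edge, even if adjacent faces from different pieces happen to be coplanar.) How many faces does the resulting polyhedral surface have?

A dodecagonal antiprism: V=24, E=48, F=26.
Attach a hendecagonal bipyramid (V=13, E=33, F=22) along a 3-gon: merge 3 vertices and 3 edges, delete both glued faces → V=34, E=78, F=46.
Check: V − E + F = 34 − 78 + 46 = 2.

46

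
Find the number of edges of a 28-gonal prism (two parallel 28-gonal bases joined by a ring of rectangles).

A prism on an n-gon has two n-gon bases and n rectangular sides: V = 2·28 = 56, E = 3·28 = 84, F = 28 + 2 = 30.

84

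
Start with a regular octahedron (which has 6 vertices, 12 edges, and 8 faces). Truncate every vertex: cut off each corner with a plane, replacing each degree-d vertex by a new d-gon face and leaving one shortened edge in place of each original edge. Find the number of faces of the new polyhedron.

Truncation replaces each original edge-end by a new vertex, so V′ = 2E = 24.
Each original edge survives, and each old vertex of degree d contributes d new edges; summing degrees gives Σd = 2E, so E′ = E + 2E = 3E = 36.
Each original face survives and each original vertex becomes one new face: F′ = F + V = 14.

14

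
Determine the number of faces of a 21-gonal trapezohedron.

42

The n-trapezohedron (dual of the n-antiprism) has V = 2·21 + 2 = 44, E = 4·21 = 84, F = 2·21 = 42.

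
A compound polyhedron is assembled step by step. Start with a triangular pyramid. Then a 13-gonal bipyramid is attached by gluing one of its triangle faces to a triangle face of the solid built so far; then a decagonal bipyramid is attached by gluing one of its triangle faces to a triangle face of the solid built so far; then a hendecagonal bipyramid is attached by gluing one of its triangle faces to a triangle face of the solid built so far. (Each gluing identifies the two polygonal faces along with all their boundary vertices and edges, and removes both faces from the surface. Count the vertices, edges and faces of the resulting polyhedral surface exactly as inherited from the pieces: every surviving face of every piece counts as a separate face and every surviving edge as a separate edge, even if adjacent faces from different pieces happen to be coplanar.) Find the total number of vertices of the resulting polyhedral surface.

35

A triangular pyramid: V=4, E=6, F=4.
Attach a 13-gonal bipyramid (V=15, E=39, F=26) along a 3-gon: merge 3 vertices and 3 edges, delete both glued faces → V=16, E=42, F=28.
Attach a decagonal bipyramid (V=12, E=30, F=20) along a 3-gon: merge 3 vertices and 3 edges, delete both glued faces → V=25, E=69, F=46.
Attach a hendecagonal bipyramid (V=13, E=33, F=22) along a 3-gon: merge 3 vertices and 3 edges, delete both glued faces → V=35, E=99, F=66.
Check: V − E + F = 35 − 99 + 66 = 2.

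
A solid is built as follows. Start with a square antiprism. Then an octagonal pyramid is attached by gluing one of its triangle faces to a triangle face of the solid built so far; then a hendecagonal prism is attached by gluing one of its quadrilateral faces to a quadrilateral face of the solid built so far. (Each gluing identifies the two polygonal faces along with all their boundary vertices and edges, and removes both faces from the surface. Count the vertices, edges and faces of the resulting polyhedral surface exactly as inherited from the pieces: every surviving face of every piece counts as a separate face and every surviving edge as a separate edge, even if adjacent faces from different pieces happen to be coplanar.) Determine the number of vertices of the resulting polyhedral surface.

A square antiprism: V=8, E=16, F=10.
Attach an octagonal pyramid (V=9, E=16, F=9) along a 3-gon: merge 3 vertices and 3 edges, delete both glued faces → V=14, E=29, F=17.
Attach a hendecagonal prism (V=22, E=33, F=13) along a 4-gon: merge 4 vertices and 4 edges, delete both glued faces → V=32, E=58, F=28.
Check: V − E + F = 32 − 58 + 28 = 2.

32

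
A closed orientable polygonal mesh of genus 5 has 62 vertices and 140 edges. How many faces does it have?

For a closed orientable surface of genus 5, χ = 2 − 2·5 = -8.
F = -8 − V + E = -8 − 62 + 140 = 70.

70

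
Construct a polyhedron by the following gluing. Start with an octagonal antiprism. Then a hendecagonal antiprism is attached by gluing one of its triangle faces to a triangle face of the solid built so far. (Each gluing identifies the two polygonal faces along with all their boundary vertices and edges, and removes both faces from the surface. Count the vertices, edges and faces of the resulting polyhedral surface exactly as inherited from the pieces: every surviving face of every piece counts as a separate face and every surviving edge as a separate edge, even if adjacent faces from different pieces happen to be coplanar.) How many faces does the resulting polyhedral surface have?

An octagonal antiprism: V=16, E=32, F=18.
Attach a hendecagonal antiprism (V=22, E=44, F=24) along a 3-gon: merge 3 vertices and 3 edges, delete both glued faces → V=35, E=73, F=40.
Check: V − E + F = 35 − 73 + 40 = 2.

40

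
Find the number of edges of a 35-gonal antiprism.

An antiprism on an n-gon has two n-gon caps and 2n triangles: V = 2·35 = 70, E = 4·35 = 140, F = 2·35 + 2 = 72.

140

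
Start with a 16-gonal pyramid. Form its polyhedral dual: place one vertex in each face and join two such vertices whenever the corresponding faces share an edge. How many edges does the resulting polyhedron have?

The base solid has V = 17, E = 32, F = 17.
The dual swaps V and F and preserves E: V′ = F = 17, E′ = E = 32, F′ = V = 17.

32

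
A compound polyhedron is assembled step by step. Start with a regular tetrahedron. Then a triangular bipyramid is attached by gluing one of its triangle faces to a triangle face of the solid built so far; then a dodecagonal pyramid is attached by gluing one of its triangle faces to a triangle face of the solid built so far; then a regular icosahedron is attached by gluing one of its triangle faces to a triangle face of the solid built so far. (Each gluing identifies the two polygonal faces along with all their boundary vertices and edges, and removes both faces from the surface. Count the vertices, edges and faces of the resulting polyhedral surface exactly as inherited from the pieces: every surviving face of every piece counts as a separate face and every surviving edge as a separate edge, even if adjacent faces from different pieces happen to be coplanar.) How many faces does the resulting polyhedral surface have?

37

A regular tetrahedron: V=4, E=6, F=4.
Attach a triangular bipyramid (V=5, E=9, F=6) along a 3-gon: merge 3 vertices and 3 edges, delete both glued faces → V=6, E=12, F=8.
Attach a dodecagonal pyramid (V=13, E=24, F=13) along a 3-gon: merge 3 vertices and 3 edges, delete both glued faces → V=16, E=33, F=19.
Attach a regular icosahedron (V=12, E=30, F=20) along a 3-gon: merge 3 vertices and 3 edges, delete both glued faces → V=25, E=60, F=37.
Check: V − E + F = 25 − 60 + 37 = 2.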